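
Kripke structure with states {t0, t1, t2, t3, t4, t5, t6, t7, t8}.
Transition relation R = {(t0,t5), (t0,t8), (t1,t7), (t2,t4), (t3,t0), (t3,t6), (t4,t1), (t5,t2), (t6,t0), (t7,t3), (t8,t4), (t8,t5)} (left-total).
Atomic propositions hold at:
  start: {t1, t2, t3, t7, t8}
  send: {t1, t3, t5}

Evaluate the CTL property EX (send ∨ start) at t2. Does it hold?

No

Sat(send ∨ start) = {t1, t2, t3, t5, t7, t8}
Sat(EX (send ∨ start)) = {s : some successor in {t1, t2, t3, t5, t7, t8}} = {t0, t1, t4, t5, t7, t8}
t2 ∉ Sat(EX (send ∨ start)) = {t0, t1, t4, t5, t7, t8}, so the formula does not hold at t2.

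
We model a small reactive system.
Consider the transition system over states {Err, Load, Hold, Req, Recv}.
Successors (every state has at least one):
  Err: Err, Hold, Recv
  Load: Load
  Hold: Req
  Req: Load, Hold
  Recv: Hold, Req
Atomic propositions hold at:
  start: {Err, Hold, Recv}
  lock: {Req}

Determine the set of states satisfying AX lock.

Sat(AX lock) = {s : every successor in {Req}} = {Hold}

{Hold}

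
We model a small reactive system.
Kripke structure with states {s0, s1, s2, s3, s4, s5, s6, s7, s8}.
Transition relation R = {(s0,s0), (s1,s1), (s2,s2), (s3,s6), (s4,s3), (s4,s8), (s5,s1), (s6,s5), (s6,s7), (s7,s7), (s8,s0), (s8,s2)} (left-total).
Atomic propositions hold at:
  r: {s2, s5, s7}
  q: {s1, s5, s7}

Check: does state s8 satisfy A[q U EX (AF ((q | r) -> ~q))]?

Yes

Sat(q | r) = {s1, s2, s5, s7}
Sat(~q) = {s0, s2, s3, s4, s6, s8}
Sat((q | r) -> ~q) = {s0, s2, s3, s4, s6, s8}
AF ((q | r) -> ~q): least fixpoint, start Z0 = {s0, s2, s3, s4, s6, s8}, add states with every successor in Z. Already a fixed point.
Sat(AF ((q | r) -> ~q)) = {s0, s2, s3, s4, s6, s8}
Sat(EX (AF ((q | r) -> ~q))) = {s : some successor in {s0, s2, s3, s4, s6, s8}} = {s0, s2, s3, s4, s8}
A[q U EX (AF ((q | r) -> ~q))]: least fixpoint, start Z0 = Sat(EX (AF ((q | r) -> ~q))) = {s0, s2, s3, s4, s8}, add states in Sat(q) with every successor in Z. Already a fixed point.
Sat(A[q U EX (AF ((q | r) -> ~q))]) = {s0, s2, s3, s4, s8}
s8 ∈ Sat(A[q U EX (AF ((q | r) -> ~q))]) = {s0, s2, s3, s4, s8}, so the formula holds at s8.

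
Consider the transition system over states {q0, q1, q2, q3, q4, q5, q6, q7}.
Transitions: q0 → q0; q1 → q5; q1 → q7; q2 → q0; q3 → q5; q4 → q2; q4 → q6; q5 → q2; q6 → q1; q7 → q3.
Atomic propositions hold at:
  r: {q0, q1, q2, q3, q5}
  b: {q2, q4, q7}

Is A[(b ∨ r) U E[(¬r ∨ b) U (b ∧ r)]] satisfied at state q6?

No

Sat(b ∨ r) = {q0, q1, q2, q3, q4, q5, q7}
Sat(¬r) = {q4, q6, q7}
Sat(¬r ∨ b) = {q2, q4, q6, q7}
Sat(b ∧ r) = {q2}
E[(¬r ∨ b) U (b ∧ r)]: least fixpoint, start Z0 = Sat((b ∧ r)) = {q2}, add states in Sat(¬r ∨ b) with some successor in Z. Z1 = {q2, q4}; fixed.
Sat(E[(¬r ∨ b) U (b ∧ r)]) = {q2, q4}
A[(b ∨ r) U E[(¬r ∨ b) U (b ∧ r)]]: least fixpoint, start Z0 = Sat(E[(¬r ∨ b) U (b ∧ r)]) = {q2, q4}, add states in Sat(b ∨ r) with every successor in Z. Z1 = {q2, q4, q5}; Z2 = {q2, q3, q4, q5}; Z3 = {q2, q3, q4, q5, q7}; Z4 = {q1, q2, q3, q4, q5, q7}; fixed.
Sat(A[(b ∨ r) U E[(¬r ∨ b) U (b ∧ r)]]) = {q1, q2, q3, q4, q5, q7}
q6 ∉ Sat(A[(b ∨ r) U E[(¬r ∨ b) U (b ∧ r)]]) = {q1, q2, q3, q4, q5, q7}, so the formula does not hold at q6.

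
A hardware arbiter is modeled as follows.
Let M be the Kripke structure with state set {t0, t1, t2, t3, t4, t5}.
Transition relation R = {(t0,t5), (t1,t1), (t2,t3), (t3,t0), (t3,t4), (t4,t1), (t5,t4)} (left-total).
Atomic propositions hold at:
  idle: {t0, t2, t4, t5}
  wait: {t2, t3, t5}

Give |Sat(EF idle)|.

EF idle: least fixpoint, start Z0 = {t0, t2, t4, t5}, add states with some successor in Z. Z1 = {t0, t2, t3, t4, t5}; fixed.
Sat(EF idle) = {t0, t2, t3, t4, t5}
|Sat(EF idle)| = |{t0, t2, t3, t4, t5}| = 5.

5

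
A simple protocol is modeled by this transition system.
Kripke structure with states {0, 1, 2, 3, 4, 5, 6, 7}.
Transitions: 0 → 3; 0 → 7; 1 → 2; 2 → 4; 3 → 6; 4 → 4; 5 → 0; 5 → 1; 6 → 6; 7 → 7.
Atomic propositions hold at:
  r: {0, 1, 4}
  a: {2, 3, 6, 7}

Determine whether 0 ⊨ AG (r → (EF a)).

Yes

EF a: least fixpoint, start Z0 = {2, 3, 6, 7}, add states with some successor in Z. Z1 = {0, 1, 2, 3, 6, 7}; Z2 = {0, 1, 2, 3, 5, 6, 7}; fixed.
Sat(EF a) = {0, 1, 2, 3, 5, 6, 7}
Sat(r → (EF a)) = {0, 1, 2, 3, 5, 6, 7}
AG (r → (EF a)): greatest fixpoint, start Z0 = {0, 1, 2, 3, 5, 6, 7}, keep only states in Sat with every successor in Z. Z1 = {0, 1, 3, 5, 6, 7}; Z2 = {0, 3, 5, 6, 7}; Z3 = {0, 3, 6, 7}; fixed.
Sat(AG (r → (EF a))) = {0, 3, 6, 7}
0 ∈ Sat(AG (r → (EF a))) = {0, 3, 6, 7}, so the formula holds at 0.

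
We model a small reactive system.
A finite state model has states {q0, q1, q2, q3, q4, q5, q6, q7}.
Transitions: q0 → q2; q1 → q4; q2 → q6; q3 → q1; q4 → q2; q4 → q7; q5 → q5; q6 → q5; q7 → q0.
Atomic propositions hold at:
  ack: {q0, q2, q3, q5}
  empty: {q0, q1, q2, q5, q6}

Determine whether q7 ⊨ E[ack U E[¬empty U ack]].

Yes

Sat(¬empty) = {q3, q4, q7}
E[¬empty U ack]: least fixpoint, start Z0 = Sat(ack) = {q0, q2, q3, q5}, add states in Sat(¬empty) with some successor in Z. Z1 = {q0, q2, q3, q4, q5, q7}; fixed.
Sat(E[¬empty U ack]) = {q0, q2, q3, q4, q5, q7}
E[ack U E[¬empty U ack]]: least fixpoint, start Z0 = Sat(E[¬empty U ack]) = {q0, q2, q3, q4, q5, q7}, add states in Sat(ack) with some successor in Z. Already a fixed point.
Sat(E[ack U E[¬empty U ack]]) = {q0, q2, q3, q4, q5, q7}
q7 ∈ Sat(E[ack U E[¬empty U ack]]) = {q0, q2, q3, q4, q5, q7}, so the formula holds at q7.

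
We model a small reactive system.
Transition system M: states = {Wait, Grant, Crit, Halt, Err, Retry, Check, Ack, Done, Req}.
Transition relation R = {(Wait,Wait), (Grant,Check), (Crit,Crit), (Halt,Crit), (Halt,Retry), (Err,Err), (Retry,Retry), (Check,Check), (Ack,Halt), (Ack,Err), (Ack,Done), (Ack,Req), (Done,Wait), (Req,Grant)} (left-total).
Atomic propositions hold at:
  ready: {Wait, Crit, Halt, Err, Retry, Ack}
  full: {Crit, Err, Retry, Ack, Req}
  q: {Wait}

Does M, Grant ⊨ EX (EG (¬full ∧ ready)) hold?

No

Sat(¬full) = {Wait, Grant, Halt, Check, Done}
Sat(¬full ∧ ready) = {Wait, Halt}
EG (¬full ∧ ready): greatest fixpoint, start Z0 = {Wait, Halt}, keep only states in Sat with some successor in Z. Z1 = {Wait}; fixed.
Sat(EG (¬full ∧ ready)) = {Wait}
Sat(EX (EG (¬full ∧ ready))) = {s : some successor in {Wait}} = {Wait, Done}
Grant ∉ Sat(EX (EG (¬full ∧ ready))) = {Wait, Done}, so the formula does not hold at Grant.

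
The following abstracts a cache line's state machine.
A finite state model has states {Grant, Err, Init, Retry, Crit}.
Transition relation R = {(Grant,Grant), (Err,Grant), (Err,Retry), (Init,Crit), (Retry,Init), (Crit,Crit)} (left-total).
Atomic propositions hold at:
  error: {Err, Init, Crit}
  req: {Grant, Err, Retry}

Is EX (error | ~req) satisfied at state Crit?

Yes

Sat(~req) = {Init, Crit}
Sat(error | ~req) = {Err, Init, Crit}
Sat(EX (error | ~req)) = {s : some successor in {Err, Init, Crit}} = {Init, Retry, Crit}
Crit ∈ Sat(EX (error | ~req)) = {Init, Retry, Crit}, so the formula holds at Crit.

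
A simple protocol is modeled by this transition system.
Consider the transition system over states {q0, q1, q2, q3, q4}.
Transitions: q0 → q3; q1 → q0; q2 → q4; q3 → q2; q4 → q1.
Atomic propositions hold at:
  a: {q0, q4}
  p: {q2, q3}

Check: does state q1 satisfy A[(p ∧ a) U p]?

Sat(p ∧ a) = ∅
A[(p ∧ a) U p]: least fixpoint, start Z0 = Sat(p) = {q2, q3}, add states in Sat(p ∧ a) with every successor in Z. Already a fixed point.
Sat(A[(p ∧ a) U p]) = {q2, q3}
q1 ∉ Sat(A[(p ∧ a) U p]) = {q2, q3}, so the formula does not hold at q1.

No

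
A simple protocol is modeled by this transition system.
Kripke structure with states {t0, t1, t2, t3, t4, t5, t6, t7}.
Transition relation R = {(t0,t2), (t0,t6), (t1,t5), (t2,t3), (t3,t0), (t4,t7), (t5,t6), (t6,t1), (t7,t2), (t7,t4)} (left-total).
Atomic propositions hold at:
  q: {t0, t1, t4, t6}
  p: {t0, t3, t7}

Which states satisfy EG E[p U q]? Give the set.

{t4, t7}

E[p U q]: least fixpoint, start Z0 = Sat(q) = {t0, t1, t4, t6}, add states in Sat(p) with some successor in Z. Z1 = {t0, t1, t3, t4, t6, t7}; fixed.
Sat(E[p U q]) = {t0, t1, t3, t4, t6, t7}
EG E[p U q]: greatest fixpoint, start Z0 = {t0, t1, t3, t4, t6, t7}, keep only states in Sat with some successor in Z. Z1 = {t0, t3, t4, t6, t7}; Z2 = {t0, t3, t4, t7}; Z3 = {t3, t4, t7}; Z4 = {t4, t7}; fixed.
Sat(EG E[p U q]) = {t4, t7}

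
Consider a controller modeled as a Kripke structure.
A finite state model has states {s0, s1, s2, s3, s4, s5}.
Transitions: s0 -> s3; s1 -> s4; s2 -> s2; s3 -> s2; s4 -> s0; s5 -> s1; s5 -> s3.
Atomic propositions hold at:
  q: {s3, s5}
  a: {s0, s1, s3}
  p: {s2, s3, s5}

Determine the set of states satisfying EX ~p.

{s1, s4, s5}

Sat(~p) = {s0, s1, s4}
Sat(EX ~p) = {s : some successor in {s0, s1, s4}} = {s1, s4, s5}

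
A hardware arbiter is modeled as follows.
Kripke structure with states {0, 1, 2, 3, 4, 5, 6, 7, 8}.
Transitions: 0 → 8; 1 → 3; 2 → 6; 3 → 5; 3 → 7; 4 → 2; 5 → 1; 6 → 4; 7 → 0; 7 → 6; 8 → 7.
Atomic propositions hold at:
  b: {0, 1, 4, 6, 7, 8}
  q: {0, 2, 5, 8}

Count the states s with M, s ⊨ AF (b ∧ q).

2

Sat(b ∧ q) = {0, 8}
AF (b ∧ q): least fixpoint, start Z0 = {0, 8}, add states with every successor in Z. Already a fixed point.
Sat(AF (b ∧ q)) = {0, 8}
|Sat(AF (b ∧ q))| = |{0, 8}| = 2.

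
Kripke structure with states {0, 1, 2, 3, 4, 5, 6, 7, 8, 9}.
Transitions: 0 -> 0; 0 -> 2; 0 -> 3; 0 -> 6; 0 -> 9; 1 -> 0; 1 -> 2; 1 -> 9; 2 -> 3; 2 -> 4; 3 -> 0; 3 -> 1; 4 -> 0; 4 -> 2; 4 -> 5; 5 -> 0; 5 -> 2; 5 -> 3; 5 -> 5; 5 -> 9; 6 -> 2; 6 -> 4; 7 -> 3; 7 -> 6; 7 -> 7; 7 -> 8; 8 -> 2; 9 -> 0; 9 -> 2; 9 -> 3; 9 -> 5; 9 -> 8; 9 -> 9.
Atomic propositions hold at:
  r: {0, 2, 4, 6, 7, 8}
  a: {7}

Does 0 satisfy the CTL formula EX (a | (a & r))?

Sat(a & r) = {7}
Sat(a | (a & r)) = {7}
Sat(EX (a | (a & r))) = {s : some successor in {7}} = {7}
0 ∉ Sat(EX (a | (a & r))) = {7}, so the formula does not hold at 0.

No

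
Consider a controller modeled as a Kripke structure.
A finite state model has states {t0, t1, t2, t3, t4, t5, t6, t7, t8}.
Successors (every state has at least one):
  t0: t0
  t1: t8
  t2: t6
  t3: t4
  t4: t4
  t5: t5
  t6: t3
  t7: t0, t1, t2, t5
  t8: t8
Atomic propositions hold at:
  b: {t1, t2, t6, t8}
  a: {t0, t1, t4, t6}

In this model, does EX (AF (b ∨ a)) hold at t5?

Sat(b ∨ a) = {t0, t1, t2, t4, t6, t8}
AF (b ∨ a): least fixpoint, start Z0 = {t0, t1, t2, t4, t6, t8}, add states with every successor in Z. Z1 = {t0, t1, t2, t3, t4, t6, t8}; fixed.
Sat(AF (b ∨ a)) = {t0, t1, t2, t3, t4, t6, t8}
Sat(EX (AF (b ∨ a))) = {s : some successor in {t0, t1, t2, t3, t4, t6, t8}} = {t0, t1, t2, t3, t4, t6, t7, t8}
t5 ∉ Sat(EX (AF (b ∨ a))) = {t0, t1, t2, t3, t4, t6, t7, t8}, so the formula does not hold at t5.

No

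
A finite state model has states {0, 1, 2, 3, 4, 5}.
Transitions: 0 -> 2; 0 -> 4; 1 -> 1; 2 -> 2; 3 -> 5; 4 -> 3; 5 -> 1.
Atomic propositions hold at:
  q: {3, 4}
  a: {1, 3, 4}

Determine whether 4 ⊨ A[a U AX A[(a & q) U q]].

Yes

Sat(a & q) = {3, 4}
A[(a & q) U q]: least fixpoint, start Z0 = Sat(q) = {3, 4}, add states in Sat(a & q) with every successor in Z. Already a fixed point.
Sat(A[(a & q) U q]) = {3, 4}
Sat(AX A[(a & q) U q]) = {s : every successor in {3, 4}} = {4}
A[a U AX A[(a & q) U q]]: least fixpoint, start Z0 = Sat(AX A[(a & q) U q]) = {4}, add states in Sat(a) with every successor in Z. Already a fixed point.
Sat(A[a U AX A[(a & q) U q]]) = {4}
4 ∈ Sat(A[a U AX A[(a & q) U q]]) = {4}, so the formula holds at 4.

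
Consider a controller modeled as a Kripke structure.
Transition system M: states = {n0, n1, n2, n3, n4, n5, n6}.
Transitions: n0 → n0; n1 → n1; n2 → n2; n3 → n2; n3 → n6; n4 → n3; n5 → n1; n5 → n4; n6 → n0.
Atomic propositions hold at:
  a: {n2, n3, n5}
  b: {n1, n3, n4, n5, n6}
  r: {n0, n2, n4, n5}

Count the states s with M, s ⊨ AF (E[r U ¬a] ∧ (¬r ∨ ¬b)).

3

Sat(¬a) = {n0, n1, n4, n6}
E[r U ¬a]: least fixpoint, start Z0 = Sat(¬a) = {n0, n1, n4, n6}, add states in Sat(r) with some successor in Z. Z1 = {n0, n1, n4, n5, n6}; fixed.
Sat(E[r U ¬a]) = {n0, n1, n4, n5, n6}
Sat(¬r) = {n1, n3, n6}
Sat(¬b) = {n0, n2}
Sat(¬r ∨ ¬b) = {n0, n1, n2, n3, n6}
Sat(E[r U ¬a] ∧ (¬r ∨ ¬b)) = {n0, n1, n6}
AF (E[r U ¬a] ∧ (¬r ∨ ¬b)): least fixpoint, start Z0 = {n0, n1, n6}, add states with every successor in Z. Already a fixed point.
Sat(AF (E[r U ¬a] ∧ (¬r ∨ ¬b))) = {n0, n1, n6}
|Sat(AF (E[r U ¬a] ∧ (¬r ∨ ¬b)))| = |{n0, n1, n6}| = 3.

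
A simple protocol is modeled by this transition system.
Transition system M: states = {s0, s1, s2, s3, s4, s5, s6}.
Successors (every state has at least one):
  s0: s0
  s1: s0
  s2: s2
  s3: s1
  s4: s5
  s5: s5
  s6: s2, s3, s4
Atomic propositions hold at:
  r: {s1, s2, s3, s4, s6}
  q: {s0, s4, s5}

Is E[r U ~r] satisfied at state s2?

Sat(~r) = {s0, s5}
E[r U ~r]: least fixpoint, start Z0 = Sat(~r) = {s0, s5}, add states in Sat(r) with some successor in Z. Z1 = {s0, s1, s4, s5}; Z2 = {s0, s1, s3, s4, s5, s6}; fixed.
Sat(E[r U ~r]) = {s0, s1, s3, s4, s5, s6}
s2 ∉ Sat(E[r U ~r]) = {s0, s1, s3, s4, s5, s6}, so the formula does not hold at s2.

No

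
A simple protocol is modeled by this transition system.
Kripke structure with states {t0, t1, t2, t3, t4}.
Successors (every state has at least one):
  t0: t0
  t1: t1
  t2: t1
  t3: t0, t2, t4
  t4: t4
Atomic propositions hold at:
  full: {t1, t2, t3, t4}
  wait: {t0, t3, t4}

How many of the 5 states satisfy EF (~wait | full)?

4

Sat(~wait) = {t1, t2}
Sat(~wait | full) = {t1, t2, t3, t4}
EF (~wait | full): least fixpoint, start Z0 = {t1, t2, t3, t4}, add states with some successor in Z. Already a fixed point.
Sat(EF (~wait | full)) = {t1, t2, t3, t4}
|Sat(EF (~wait | full))| = |{t1, t2, t3, t4}| = 4.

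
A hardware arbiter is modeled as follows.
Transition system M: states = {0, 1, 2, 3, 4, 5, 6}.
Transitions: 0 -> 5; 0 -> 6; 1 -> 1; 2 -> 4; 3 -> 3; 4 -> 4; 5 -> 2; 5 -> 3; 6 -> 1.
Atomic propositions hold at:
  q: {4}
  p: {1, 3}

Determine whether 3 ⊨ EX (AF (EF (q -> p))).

Yes

Sat(q -> p) = {0, 1, 2, 3, 5, 6}
EF (q -> p): least fixpoint, start Z0 = {0, 1, 2, 3, 5, 6}, add states with some successor in Z. Already a fixed point.
Sat(EF (q -> p)) = {0, 1, 2, 3, 5, 6}
AF (EF (q -> p)): least fixpoint, start Z0 = {0, 1, 2, 3, 5, 6}, add states with every successor in Z. Already a fixed point.
Sat(AF (EF (q -> p))) = {0, 1, 2, 3, 5, 6}
Sat(EX (AF (EF (q -> p)))) = {s : some successor in {0, 1, 2, 3, 5, 6}} = {0, 1, 3, 5, 6}
3 ∈ Sat(EX (AF (EF (q -> p)))) = {0, 1, 3, 5, 6}, so the formula holds at 3.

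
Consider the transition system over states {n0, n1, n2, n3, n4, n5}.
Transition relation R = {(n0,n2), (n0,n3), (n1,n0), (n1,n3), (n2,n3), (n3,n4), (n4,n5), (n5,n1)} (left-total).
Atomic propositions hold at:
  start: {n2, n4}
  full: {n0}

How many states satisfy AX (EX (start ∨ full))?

Sat(start ∨ full) = {n0, n2, n4}
Sat(EX (start ∨ full)) = {s : some successor in {n0, n2, n4}} = {n0, n1, n3}
Sat(AX (EX (start ∨ full))) = {s : every successor in {n0, n1, n3}} = {n1, n2, n5}
|Sat(AX (EX (start ∨ full)))| = |{n1, n2, n5}| = 3.

3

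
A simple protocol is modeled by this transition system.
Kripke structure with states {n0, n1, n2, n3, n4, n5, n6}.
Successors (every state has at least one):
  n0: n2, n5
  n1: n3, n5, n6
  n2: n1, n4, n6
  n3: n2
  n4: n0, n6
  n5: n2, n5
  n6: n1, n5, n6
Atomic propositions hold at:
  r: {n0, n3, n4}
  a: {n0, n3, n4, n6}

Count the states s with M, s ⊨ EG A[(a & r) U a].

Sat(a & r) = {n0, n3, n4}
A[(a & r) U a]: least fixpoint, start Z0 = Sat(a) = {n0, n3, n4, n6}, add states in Sat(a & r) with every successor in Z. Already a fixed point.
Sat(A[(a & r) U a]) = {n0, n3, n4, n6}
EG A[(a & r) U a]: greatest fixpoint, start Z0 = {n0, n3, n4, n6}, keep only states in Sat with some successor in Z. Z1 = {n4, n6}; fixed.
Sat(EG A[(a & r) U a]) = {n4, n6}
|Sat(EG A[(a & r) U a])| = |{n4, n6}| = 2.

2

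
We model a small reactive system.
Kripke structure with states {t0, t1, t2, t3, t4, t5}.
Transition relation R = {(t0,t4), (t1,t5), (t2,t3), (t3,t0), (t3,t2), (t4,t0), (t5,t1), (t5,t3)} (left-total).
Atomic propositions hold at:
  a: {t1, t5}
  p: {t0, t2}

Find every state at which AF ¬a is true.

Sat(¬a) = {t0, t2, t3, t4}
AF ¬a: least fixpoint, start Z0 = {t0, t2, t3, t4}, add states with every successor in Z. Already a fixed point.
Sat(AF ¬a) = {t0, t2, t3, t4}

{t0, t2, t3, t4}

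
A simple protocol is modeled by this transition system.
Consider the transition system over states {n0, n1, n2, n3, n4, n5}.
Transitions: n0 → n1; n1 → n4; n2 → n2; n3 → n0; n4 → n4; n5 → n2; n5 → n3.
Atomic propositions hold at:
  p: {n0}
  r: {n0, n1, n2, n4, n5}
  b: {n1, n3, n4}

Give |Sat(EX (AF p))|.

2

AF p: least fixpoint, start Z0 = {n0}, add states with every successor in Z. Z1 = {n0, n3}; fixed.
Sat(AF p) = {n0, n3}
Sat(EX (AF p)) = {s : some successor in {n0, n3}} = {n3, n5}
|Sat(EX (AF p))| = |{n3, n5}| = 2.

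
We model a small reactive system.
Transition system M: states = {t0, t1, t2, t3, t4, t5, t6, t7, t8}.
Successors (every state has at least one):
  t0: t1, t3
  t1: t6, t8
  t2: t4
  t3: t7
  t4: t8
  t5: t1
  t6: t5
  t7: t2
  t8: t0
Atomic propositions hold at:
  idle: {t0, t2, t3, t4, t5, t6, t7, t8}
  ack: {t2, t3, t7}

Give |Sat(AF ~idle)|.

3

Sat(~idle) = {t1}
AF ~idle: least fixpoint, start Z0 = {t1}, add states with every successor in Z. Z1 = {t1, t5}; Z2 = {t1, t5, t6}; fixed.
Sat(AF ~idle) = {t1, t5, t6}
|Sat(AF ~idle)| = |{t1, t5, t6}| = 3.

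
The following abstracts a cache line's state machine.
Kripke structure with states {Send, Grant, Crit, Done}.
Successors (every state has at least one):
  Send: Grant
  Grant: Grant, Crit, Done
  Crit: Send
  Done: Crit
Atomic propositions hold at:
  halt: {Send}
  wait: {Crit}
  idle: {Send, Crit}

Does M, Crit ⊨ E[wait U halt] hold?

E[wait U halt]: least fixpoint, start Z0 = Sat(halt) = {Send}, add states in Sat(wait) with some successor in Z. Z1 = {Send, Crit}; fixed.
Sat(E[wait U halt]) = {Send, Crit}
Crit ∈ Sat(E[wait U halt]) = {Send, Crit}, so the formula holds at Crit.

Yes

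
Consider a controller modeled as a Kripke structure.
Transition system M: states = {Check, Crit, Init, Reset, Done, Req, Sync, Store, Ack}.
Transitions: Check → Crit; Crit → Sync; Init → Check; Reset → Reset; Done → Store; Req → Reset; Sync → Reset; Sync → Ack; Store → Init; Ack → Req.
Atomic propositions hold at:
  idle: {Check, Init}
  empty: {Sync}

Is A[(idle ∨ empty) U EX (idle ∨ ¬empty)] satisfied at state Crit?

No

Sat(idle ∨ empty) = {Check, Init, Sync}
Sat(¬empty) = {Check, Crit, Init, Reset, Done, Req, Store, Ack}
Sat(idle ∨ ¬empty) = {Check, Crit, Init, Reset, Done, Req, Store, Ack}
Sat(EX (idle ∨ ¬empty)) = {s : some successor in {Check, Crit, Init, Reset, Done, Req, Store, Ack}} = {Check, Init, Reset, Done, Req, Sync, Store, Ack}
A[(idle ∨ empty) U EX (idle ∨ ¬empty)]: least fixpoint, start Z0 = Sat(EX (idle ∨ ¬empty)) = {Check, Init, Reset, Done, Req, Sync, Store, Ack}, add states in Sat(idle ∨ empty) with every successor in Z. Already a fixed point.
Sat(A[(idle ∨ empty) U EX (idle ∨ ¬empty)]) = {Check, Init, Reset, Done, Req, Sync, Store, Ack}
Crit ∉ Sat(A[(idle ∨ empty) U EX (idle ∨ ¬empty)]) = {Check, Init, Reset, Done, Req, Sync, Store, Ack}, so the formula does not hold at Crit.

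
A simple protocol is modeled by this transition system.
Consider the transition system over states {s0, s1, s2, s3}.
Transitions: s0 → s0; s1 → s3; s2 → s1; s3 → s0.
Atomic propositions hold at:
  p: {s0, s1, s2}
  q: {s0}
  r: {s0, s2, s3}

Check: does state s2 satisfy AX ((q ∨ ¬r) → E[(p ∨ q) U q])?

No

Sat(¬r) = {s1}
Sat(q ∨ ¬r) = {s0, s1}
Sat(p ∨ q) = {s0, s1, s2}
E[(p ∨ q) U q]: least fixpoint, start Z0 = Sat(q) = {s0}, add states in Sat(p ∨ q) with some successor in Z. Already a fixed point.
Sat(E[(p ∨ q) U q]) = {s0}
Sat((q ∨ ¬r) → E[(p ∨ q) U q]) = {s0, s2, s3}
Sat(AX ((q ∨ ¬r) → E[(p ∨ q) U q])) = {s : every successor in {s0, s2, s3}} = {s0, s1, s3}
s2 ∉ Sat(AX ((q ∨ ¬r) → E[(p ∨ q) U q])) = {s0, s1, s3}, so the formula does not hold at s2.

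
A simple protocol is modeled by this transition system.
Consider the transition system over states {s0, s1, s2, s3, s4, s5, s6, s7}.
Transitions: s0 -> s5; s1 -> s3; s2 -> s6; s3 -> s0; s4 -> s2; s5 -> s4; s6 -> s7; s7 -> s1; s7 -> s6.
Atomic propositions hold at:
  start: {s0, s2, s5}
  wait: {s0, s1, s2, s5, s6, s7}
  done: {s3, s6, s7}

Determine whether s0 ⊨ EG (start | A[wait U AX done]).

Sat(AX done) = {s : every successor in {s3, s6, s7}} = {s1, s2, s6}
A[wait U AX done]: least fixpoint, start Z0 = Sat(AX done) = {s1, s2, s6}, add states in Sat(wait) with every successor in Z. Z1 = {s1, s2, s6, s7}; fixed.
Sat(A[wait U AX done]) = {s1, s2, s6, s7}
Sat(start | A[wait U AX done]) = {s0, s1, s2, s5, s6, s7}
EG (start | A[wait U AX done]): greatest fixpoint, start Z0 = {s0, s1, s2, s5, s6, s7}, keep only states in Sat with some successor in Z. Z1 = {s0, s2, s6, s7}; Z2 = {s2, s6, s7}; fixed.
Sat(EG (start | A[wait U AX done])) = {s2, s6, s7}
s0 ∉ Sat(EG (start | A[wait U AX done])) = {s2, s6, s7}, so the formula does not hold at s0.

No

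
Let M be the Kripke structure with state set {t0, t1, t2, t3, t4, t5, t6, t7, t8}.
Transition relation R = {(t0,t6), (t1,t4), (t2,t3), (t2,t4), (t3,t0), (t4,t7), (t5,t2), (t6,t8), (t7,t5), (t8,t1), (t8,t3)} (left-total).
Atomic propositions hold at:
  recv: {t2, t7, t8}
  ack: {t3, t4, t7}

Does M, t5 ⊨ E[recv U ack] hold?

E[recv U ack]: least fixpoint, start Z0 = Sat(ack) = {t3, t4, t7}, add states in Sat(recv) with some successor in Z. Z1 = {t2, t3, t4, t7, t8}; fixed.
Sat(E[recv U ack]) = {t2, t3, t4, t7, t8}
t5 ∉ Sat(E[recv U ack]) = {t2, t3, t4, t7, t8}, so the formula does not hold at t5.

No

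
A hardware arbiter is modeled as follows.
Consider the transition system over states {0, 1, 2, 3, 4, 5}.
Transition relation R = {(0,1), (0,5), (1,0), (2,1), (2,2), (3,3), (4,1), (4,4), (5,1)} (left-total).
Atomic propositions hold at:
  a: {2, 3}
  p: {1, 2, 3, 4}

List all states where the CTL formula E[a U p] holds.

{1, 2, 3, 4}

E[a U p]: least fixpoint, start Z0 = Sat(p) = {1, 2, 3, 4}, add states in Sat(a) with some successor in Z. Already a fixed point.
Sat(E[a U p]) = {1, 2, 3, 4}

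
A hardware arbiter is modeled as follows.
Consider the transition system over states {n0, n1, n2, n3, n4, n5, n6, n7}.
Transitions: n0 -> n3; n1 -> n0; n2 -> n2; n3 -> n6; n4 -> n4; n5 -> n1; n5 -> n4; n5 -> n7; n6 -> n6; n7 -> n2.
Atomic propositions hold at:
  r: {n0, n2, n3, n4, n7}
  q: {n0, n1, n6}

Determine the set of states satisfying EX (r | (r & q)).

{n0, n1, n2, n4, n5, n7}

Sat(r & q) = {n0}
Sat(r | (r & q)) = {n0, n2, n3, n4, n7}
Sat(EX (r | (r & q))) = {s : some successor in {n0, n2, n3, n4, n7}} = {n0, n1, n2, n4, n5, n7}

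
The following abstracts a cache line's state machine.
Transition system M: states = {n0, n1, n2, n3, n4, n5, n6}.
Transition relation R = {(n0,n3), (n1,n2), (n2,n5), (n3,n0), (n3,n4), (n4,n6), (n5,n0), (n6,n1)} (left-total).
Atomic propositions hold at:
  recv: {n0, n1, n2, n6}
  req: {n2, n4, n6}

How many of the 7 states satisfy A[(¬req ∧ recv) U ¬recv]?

Sat(¬req) = {n0, n1, n3, n5}
Sat(¬req ∧ recv) = {n0, n1}
Sat(¬recv) = {n3, n4, n5}
A[(¬req ∧ recv) U ¬recv]: least fixpoint, start Z0 = Sat(¬recv) = {n3, n4, n5}, add states in Sat(¬req ∧ recv) with every successor in Z. Z1 = {n0, n3, n4, n5}; fixed.
Sat(A[(¬req ∧ recv) U ¬recv]) = {n0, n3, n4, n5}
|Sat(A[(¬req ∧ recv) U ¬recv])| = |{n0, n3, n4, n5}| = 4.

4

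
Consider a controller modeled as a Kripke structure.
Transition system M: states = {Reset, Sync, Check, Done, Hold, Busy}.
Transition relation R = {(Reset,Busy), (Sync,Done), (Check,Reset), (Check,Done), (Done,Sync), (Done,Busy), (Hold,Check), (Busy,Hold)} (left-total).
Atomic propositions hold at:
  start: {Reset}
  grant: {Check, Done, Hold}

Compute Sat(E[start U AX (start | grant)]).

{Reset, Sync, Check, Hold, Busy}

Sat(start | grant) = {Reset, Check, Done, Hold}
Sat(AX (start | grant)) = {s : every successor in {Reset, Check, Done, Hold}} = {Sync, Check, Hold, Busy}
E[start U AX (start | grant)]: least fixpoint, start Z0 = Sat(AX (start | grant)) = {Sync, Check, Hold, Busy}, add states in Sat(start) with some successor in Z. Z1 = {Reset, Sync, Check, Hold, Busy}; fixed.
Sat(E[start U AX (start | grant)]) = {Reset, Sync, Check, Hold, Busy}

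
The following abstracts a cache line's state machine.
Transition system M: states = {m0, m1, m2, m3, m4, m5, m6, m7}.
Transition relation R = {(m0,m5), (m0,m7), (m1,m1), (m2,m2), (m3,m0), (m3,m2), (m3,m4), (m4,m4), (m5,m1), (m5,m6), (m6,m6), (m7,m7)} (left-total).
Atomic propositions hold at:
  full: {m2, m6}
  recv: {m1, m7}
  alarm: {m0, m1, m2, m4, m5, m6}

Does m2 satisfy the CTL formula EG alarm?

EG alarm: greatest fixpoint, start Z0 = {m0, m1, m2, m4, m5, m6}, keep only states in Sat with some successor in Z. Already a fixed point.
Sat(EG alarm) = {m0, m1, m2, m4, m5, m6}
m2 ∈ Sat(EG alarm) = {m0, m1, m2, m4, m5, m6}, so the formula holds at m2.

Yes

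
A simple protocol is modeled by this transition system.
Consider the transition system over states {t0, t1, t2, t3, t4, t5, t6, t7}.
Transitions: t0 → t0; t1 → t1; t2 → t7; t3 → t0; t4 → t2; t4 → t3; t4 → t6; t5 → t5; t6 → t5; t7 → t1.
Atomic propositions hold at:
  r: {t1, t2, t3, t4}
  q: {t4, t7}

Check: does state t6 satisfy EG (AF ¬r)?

Yes

Sat(¬r) = {t0, t5, t6, t7}
AF ¬r: least fixpoint, start Z0 = {t0, t5, t6, t7}, add states with every successor in Z. Z1 = {t0, t2, t3, t5, t6, t7}; Z2 = {t0, t2, t3, t4, t5, t6, t7}; fixed.
Sat(AF ¬r) = {t0, t2, t3, t4, t5, t6, t7}
EG (AF ¬r): greatest fixpoint, start Z0 = {t0, t2, t3, t4, t5, t6, t7}, keep only states in Sat with some successor in Z. Z1 = {t0, t2, t3, t4, t5, t6}; Z2 = {t0, t3, t4, t5, t6}; fixed.
Sat(EG (AF ¬r)) = {t0, t3, t4, t5, t6}
t6 ∈ Sat(EG (AF ¬r)) = {t0, t3, t4, t5, t6}, so the formula holds at t6.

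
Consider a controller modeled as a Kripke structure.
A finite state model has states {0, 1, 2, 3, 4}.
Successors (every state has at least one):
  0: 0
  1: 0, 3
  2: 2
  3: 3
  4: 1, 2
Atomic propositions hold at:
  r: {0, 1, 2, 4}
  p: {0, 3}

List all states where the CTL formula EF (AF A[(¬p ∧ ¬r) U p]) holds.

Sat(¬p) = {1, 2, 4}
Sat(¬r) = {3}
Sat(¬p ∧ ¬r) = ∅
A[(¬p ∧ ¬r) U p]: least fixpoint, start Z0 = Sat(p) = {0, 3}, add states in Sat(¬p ∧ ¬r) with every successor in Z. Already a fixed point.
Sat(A[(¬p ∧ ¬r) U p]) = {0, 3}
AF A[(¬p ∧ ¬r) U p]: least fixpoint, start Z0 = {0, 3}, add states with every successor in Z. Z1 = {0, 1, 3}; fixed.
Sat(AF A[(¬p ∧ ¬r) U p]) = {0, 1, 3}
EF (AF A[(¬p ∧ ¬r) U p]): least fixpoint, start Z0 = {0, 1, 3}, add states with some successor in Z. Z1 = {0, 1, 3, 4}; fixed.
Sat(EF (AF A[(¬p ∧ ¬r) U p])) = {0, 1, 3, 4}

{0, 1, 3, 4}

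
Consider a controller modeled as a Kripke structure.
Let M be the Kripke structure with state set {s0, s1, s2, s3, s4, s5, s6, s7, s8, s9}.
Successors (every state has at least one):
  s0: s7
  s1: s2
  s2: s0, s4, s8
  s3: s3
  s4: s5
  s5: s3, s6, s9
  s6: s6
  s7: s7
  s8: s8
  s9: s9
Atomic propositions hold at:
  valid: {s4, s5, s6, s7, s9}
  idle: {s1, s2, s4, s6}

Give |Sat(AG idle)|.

AG idle: greatest fixpoint, start Z0 = {s1, s2, s4, s6}, keep only states in Sat with every successor in Z. Z1 = {s1, s6}; Z2 = {s6}; fixed.
Sat(AG idle) = {s6}
|Sat(AG idle)| = |{s6}| = 1.

1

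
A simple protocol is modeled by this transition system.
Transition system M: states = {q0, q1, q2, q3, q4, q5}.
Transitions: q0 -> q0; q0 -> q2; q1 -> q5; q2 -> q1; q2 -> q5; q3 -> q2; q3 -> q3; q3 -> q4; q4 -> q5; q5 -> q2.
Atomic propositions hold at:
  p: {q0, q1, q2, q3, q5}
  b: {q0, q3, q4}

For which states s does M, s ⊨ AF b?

AF b: least fixpoint, start Z0 = {q0, q3, q4}, add states with every successor in Z. Already a fixed point.
Sat(AF b) = {q0, q3, q4}

{q0, q3, q4}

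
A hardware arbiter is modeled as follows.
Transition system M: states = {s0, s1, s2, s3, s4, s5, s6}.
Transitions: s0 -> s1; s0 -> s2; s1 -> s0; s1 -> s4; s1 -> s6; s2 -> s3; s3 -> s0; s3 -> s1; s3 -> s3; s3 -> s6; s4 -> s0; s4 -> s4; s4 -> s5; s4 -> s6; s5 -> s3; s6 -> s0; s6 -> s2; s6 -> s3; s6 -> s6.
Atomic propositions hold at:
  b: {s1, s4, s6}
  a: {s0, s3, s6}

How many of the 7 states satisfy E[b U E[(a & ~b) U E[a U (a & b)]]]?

Sat(~b) = {s0, s2, s3, s5}
Sat(a & ~b) = {s0, s3}
Sat(a & b) = {s6}
E[a U (a & b)]: least fixpoint, start Z0 = Sat((a & b)) = {s6}, add states in Sat(a) with some successor in Z. Z1 = {s3, s6}; fixed.
Sat(E[a U (a & b)]) = {s3, s6}
E[(a & ~b) U E[a U (a & b)]]: least fixpoint, start Z0 = Sat(E[a U (a & b)]) = {s3, s6}, add states in Sat(a & ~b) with some successor in Z. Already a fixed point.
Sat(E[(a & ~b) U E[a U (a & b)]]) = {s3, s6}
E[b U E[(a & ~b) U E[a U (a & b)]]]: least fixpoint, start Z0 = Sat(E[(a & ~b) U E[a U (a & b)]]) = {s3, s6}, add states in Sat(b) with some successor in Z. Z1 = {s1, s3, s4, s6}; fixed.
Sat(E[b U E[(a & ~b) U E[a U (a & b)]]]) = {s1, s3, s4, s6}
|Sat(E[b U E[(a & ~b) U E[a U (a & b)]]])| = |{s1, s3, s4, s6}| = 4.

4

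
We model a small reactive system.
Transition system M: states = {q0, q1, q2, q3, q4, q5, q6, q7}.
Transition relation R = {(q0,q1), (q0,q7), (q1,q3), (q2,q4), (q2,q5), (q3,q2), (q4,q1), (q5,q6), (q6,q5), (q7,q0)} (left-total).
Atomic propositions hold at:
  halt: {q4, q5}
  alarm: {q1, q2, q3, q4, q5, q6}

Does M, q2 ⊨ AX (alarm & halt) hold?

Yes

Sat(alarm & halt) = {q4, q5}
Sat(AX (alarm & halt)) = {s : every successor in {q4, q5}} = {q2, q6}
q2 ∈ Sat(AX (alarm & halt)) = {q2, q6}, so the formula holds at q2.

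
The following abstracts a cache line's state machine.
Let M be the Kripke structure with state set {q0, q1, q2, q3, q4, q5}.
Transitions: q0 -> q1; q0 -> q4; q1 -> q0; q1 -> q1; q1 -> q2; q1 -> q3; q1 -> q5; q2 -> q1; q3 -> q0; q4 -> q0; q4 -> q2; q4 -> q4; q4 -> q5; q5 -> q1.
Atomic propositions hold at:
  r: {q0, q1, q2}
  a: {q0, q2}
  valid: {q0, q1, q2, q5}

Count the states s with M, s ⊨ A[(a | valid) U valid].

Sat(a | valid) = {q0, q1, q2, q5}
A[(a | valid) U valid]: least fixpoint, start Z0 = Sat(valid) = {q0, q1, q2, q5}, add states in Sat(a | valid) with every successor in Z. Already a fixed point.
Sat(A[(a | valid) U valid]) = {q0, q1, q2, q5}
|Sat(A[(a | valid) U valid])| = |{q0, q1, q2, q5}| = 4.

4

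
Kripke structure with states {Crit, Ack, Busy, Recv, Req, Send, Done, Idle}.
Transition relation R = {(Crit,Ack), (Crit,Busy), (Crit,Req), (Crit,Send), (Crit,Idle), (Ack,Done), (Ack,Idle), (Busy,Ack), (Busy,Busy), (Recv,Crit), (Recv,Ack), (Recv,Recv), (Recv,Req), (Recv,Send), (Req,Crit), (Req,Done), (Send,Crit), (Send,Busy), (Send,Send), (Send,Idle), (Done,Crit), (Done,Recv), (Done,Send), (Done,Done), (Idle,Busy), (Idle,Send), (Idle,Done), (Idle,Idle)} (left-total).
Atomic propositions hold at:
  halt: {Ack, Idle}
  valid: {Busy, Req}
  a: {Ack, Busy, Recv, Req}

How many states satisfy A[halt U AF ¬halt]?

Sat(¬halt) = {Crit, Busy, Recv, Req, Send, Done}
AF ¬halt: least fixpoint, start Z0 = {Crit, Busy, Recv, Req, Send, Done}, add states with every successor in Z. Already a fixed point.
Sat(AF ¬halt) = {Crit, Busy, Recv, Req, Send, Done}
A[halt U AF ¬halt]: least fixpoint, start Z0 = Sat(AF ¬halt) = {Crit, Busy, Recv, Req, Send, Done}, add states in Sat(halt) with every successor in Z. Already a fixed point.
Sat(A[halt U AF ¬halt]) = {Crit, Busy, Recv, Req, Send, Done}
|Sat(A[halt U AF ¬halt])| = |{Crit, Busy, Recv, Req, Send, Done}| = 6.

6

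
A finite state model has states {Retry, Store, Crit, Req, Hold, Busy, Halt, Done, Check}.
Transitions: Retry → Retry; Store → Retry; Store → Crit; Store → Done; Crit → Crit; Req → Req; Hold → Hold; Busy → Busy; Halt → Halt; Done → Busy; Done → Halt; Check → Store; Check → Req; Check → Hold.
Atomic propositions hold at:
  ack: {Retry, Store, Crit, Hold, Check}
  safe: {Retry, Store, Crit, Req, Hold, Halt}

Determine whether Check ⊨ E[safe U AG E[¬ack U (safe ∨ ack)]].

No

Sat(¬ack) = {Req, Busy, Halt, Done}
Sat(safe ∨ ack) = {Retry, Store, Crit, Req, Hold, Halt, Check}
E[¬ack U (safe ∨ ack)]: least fixpoint, start Z0 = Sat((safe ∨ ack)) = {Retry, Store, Crit, Req, Hold, Halt, Check}, add states in Sat(¬ack) with some successor in Z. Z1 = {Retry, Store, Crit, Req, Hold, Halt, Done, Check}; fixed.
Sat(E[¬ack U (safe ∨ ack)]) = {Retry, Store, Crit, Req, Hold, Halt, Done, Check}
AG E[¬ack U (safe ∨ ack)]: greatest fixpoint, start Z0 = {Retry, Store, Crit, Req, Hold, Halt, Done, Check}, keep only states in Sat with every successor in Z. Z1 = {Retry, Store, Crit, Req, Hold, Halt, Check}; Z2 = {Retry, Crit, Req, Hold, Halt, Check}; Z3 = {Retry, Crit, Req, Hold, Halt}; fixed.
Sat(AG E[¬ack U (safe ∨ ack)]) = {Retry, Crit, Req, Hold, Halt}
E[safe U AG E[¬ack U (safe ∨ ack)]]: least fixpoint, start Z0 = Sat(AG E[¬ack U (safe ∨ ack)]) = {Retry, Crit, Req, Hold, Halt}, add states in Sat(safe) with some successor in Z. Z1 = {Retry, Store, Crit, Req, Hold, Halt}; fixed.
Sat(E[safe U AG E[¬ack U (safe ∨ ack)]]) = {Retry, Store, Crit, Req, Hold, Halt}
Check ∉ Sat(E[safe U AG E[¬ack U (safe ∨ ack)]]) = {Retry, Store, Crit, Req, Hold, Halt}, so the formula does not hold at Check.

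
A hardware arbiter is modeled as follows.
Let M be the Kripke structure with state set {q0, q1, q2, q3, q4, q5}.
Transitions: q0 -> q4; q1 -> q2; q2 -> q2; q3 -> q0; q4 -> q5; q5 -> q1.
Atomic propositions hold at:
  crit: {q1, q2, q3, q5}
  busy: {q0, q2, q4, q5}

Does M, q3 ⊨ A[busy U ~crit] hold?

No

Sat(~crit) = {q0, q4}
A[busy U ~crit]: least fixpoint, start Z0 = Sat(~crit) = {q0, q4}, add states in Sat(busy) with every successor in Z. Already a fixed point.
Sat(A[busy U ~crit]) = {q0, q4}
q3 ∉ Sat(A[busy U ~crit]) = {q0, q4}, so the formula does not hold at q3.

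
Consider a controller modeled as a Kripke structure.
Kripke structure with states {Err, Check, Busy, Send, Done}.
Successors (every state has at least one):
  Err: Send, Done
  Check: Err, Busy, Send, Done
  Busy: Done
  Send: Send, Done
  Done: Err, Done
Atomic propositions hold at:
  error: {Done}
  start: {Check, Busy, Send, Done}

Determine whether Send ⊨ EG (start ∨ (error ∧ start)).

Sat(error ∧ start) = {Done}
Sat(start ∨ (error ∧ start)) = {Check, Busy, Send, Done}
EG (start ∨ (error ∧ start)): greatest fixpoint, start Z0 = {Check, Busy, Send, Done}, keep only states in Sat with some successor in Z. Already a fixed point.
Sat(EG (start ∨ (error ∧ start))) = {Check, Busy, Send, Done}
Send ∈ Sat(EG (start ∨ (error ∧ start))) = {Check, Busy, Send, Done}, so the formula holds at Send.

Yes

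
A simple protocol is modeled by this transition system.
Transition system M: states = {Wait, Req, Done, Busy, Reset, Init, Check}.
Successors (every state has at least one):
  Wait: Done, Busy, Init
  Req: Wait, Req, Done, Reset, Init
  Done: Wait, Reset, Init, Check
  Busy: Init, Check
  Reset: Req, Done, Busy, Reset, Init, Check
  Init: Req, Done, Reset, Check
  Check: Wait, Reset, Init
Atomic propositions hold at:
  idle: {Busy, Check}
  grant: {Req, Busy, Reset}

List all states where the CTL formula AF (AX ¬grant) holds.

Sat(¬grant) = {Wait, Done, Init, Check}
Sat(AX ¬grant) = {s : every successor in {Wait, Done, Init, Check}} = {Busy}
AF (AX ¬grant): least fixpoint, start Z0 = {Busy}, add states with every successor in Z. Already a fixed point.
Sat(AF (AX ¬grant)) = {Busy}

{Busy}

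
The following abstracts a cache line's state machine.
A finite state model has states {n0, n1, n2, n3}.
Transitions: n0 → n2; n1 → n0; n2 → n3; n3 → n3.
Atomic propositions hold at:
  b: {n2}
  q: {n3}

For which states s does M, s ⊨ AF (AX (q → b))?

{n0, n1}

Sat(q → b) = {n0, n1, n2}
Sat(AX (q → b)) = {s : every successor in {n0, n1, n2}} = {n0, n1}
AF (AX (q → b)): least fixpoint, start Z0 = {n0, n1}, add states with every successor in Z. Already a fixed point.
Sat(AF (AX (q → b))) = {n0, n1}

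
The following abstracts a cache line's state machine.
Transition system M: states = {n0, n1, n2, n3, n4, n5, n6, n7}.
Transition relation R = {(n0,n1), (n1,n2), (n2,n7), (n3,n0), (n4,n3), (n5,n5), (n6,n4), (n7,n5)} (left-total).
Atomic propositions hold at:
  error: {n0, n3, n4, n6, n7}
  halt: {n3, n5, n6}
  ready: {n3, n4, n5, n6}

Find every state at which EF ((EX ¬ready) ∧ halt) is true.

{n3, n4, n6}

Sat(¬ready) = {n0, n1, n2, n7}
Sat(EX ¬ready) = {s : some successor in {n0, n1, n2, n7}} = {n0, n1, n2, n3}
Sat((EX ¬ready) ∧ halt) = {n3}
EF ((EX ¬ready) ∧ halt): least fixpoint, start Z0 = {n3}, add states with some successor in Z. Z1 = {n3, n4}; Z2 = {n3, n4, n6}; fixed.
Sat(EF ((EX ¬ready) ∧ halt)) = {n3, n4, n6}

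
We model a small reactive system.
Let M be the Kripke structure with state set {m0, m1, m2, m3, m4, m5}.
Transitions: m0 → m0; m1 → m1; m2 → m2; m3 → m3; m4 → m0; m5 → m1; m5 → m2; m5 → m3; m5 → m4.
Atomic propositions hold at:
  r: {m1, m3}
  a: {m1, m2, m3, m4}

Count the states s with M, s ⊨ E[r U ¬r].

4

Sat(¬r) = {m0, m2, m4, m5}
E[r U ¬r]: least fixpoint, start Z0 = Sat(¬r) = {m0, m2, m4, m5}, add states in Sat(r) with some successor in Z. Already a fixed point.
Sat(E[r U ¬r]) = {m0, m2, m4, m5}
|Sat(E[r U ¬r])| = |{m0, m2, m4, m5}| = 4.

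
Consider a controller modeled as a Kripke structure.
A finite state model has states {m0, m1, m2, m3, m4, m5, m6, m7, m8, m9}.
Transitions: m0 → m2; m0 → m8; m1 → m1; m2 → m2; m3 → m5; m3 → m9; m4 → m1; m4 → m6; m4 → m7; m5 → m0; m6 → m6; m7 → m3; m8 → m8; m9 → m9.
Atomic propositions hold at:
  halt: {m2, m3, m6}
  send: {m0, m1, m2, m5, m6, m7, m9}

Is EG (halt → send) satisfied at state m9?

Yes

Sat(halt → send) = {m0, m1, m2, m4, m5, m6, m7, m8, m9}
EG (halt → send): greatest fixpoint, start Z0 = {m0, m1, m2, m4, m5, m6, m7, m8, m9}, keep only states in Sat with some successor in Z. Z1 = {m0, m1, m2, m4, m5, m6, m8, m9}; fixed.
Sat(EG (halt → send)) = {m0, m1, m2, m4, m5, m6, m8, m9}
m9 ∈ Sat(EG (halt → send)) = {m0, m1, m2, m4, m5, m6, m8, m9}, so the formula holds at m9.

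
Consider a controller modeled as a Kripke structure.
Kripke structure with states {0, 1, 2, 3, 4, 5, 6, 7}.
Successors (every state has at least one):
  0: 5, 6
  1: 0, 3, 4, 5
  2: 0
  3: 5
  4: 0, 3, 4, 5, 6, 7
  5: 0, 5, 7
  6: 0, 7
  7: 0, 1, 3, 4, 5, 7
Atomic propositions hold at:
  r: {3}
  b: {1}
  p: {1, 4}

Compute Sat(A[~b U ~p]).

{0, 2, 3, 5, 6, 7}

Sat(~b) = {0, 2, 3, 4, 5, 6, 7}
Sat(~p) = {0, 2, 3, 5, 6, 7}
A[~b U ~p]: least fixpoint, start Z0 = Sat(~p) = {0, 2, 3, 5, 6, 7}, add states in Sat(~b) with every successor in Z. Already a fixed point.
Sat(A[~b U ~p]) = {0, 2, 3, 5, 6, 7}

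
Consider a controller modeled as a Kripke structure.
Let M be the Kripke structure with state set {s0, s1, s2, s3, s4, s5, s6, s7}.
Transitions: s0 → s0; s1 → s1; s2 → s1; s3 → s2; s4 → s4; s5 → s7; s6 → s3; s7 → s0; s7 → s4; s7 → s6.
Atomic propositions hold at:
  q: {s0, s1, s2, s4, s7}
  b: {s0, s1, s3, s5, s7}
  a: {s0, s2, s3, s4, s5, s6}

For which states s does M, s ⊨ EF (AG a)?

{s0, s4, s5, s7}

AG a: greatest fixpoint, start Z0 = {s0, s2, s3, s4, s5, s6}, keep only states in Sat with every successor in Z. Z1 = {s0, s3, s4, s6}; Z2 = {s0, s4, s6}; Z3 = {s0, s4}; fixed.
Sat(AG a) = {s0, s4}
EF (AG a): least fixpoint, start Z0 = {s0, s4}, add states with some successor in Z. Z1 = {s0, s4, s7}; Z2 = {s0, s4, s5, s7}; fixed.
Sat(EF (AG a)) = {s0, s4, s5, s7}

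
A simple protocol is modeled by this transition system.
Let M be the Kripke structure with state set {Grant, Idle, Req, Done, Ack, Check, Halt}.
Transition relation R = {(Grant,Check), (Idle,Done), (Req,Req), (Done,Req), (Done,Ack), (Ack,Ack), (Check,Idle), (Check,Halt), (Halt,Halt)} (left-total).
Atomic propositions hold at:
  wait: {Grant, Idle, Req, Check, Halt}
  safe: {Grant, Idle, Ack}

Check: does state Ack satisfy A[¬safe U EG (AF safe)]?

Sat(¬safe) = {Req, Done, Check, Halt}
AF safe: least fixpoint, start Z0 = {Grant, Idle, Ack}, add states with every successor in Z. Already a fixed point.
Sat(AF safe) = {Grant, Idle, Ack}
EG (AF safe): greatest fixpoint, start Z0 = {Grant, Idle, Ack}, keep only states in Sat with some successor in Z. Z1 = {Ack}; fixed.
Sat(EG (AF safe)) = {Ack}
A[¬safe U EG (AF safe)]: least fixpoint, start Z0 = Sat(EG (AF safe)) = {Ack}, add states in Sat(¬safe) with every successor in Z. Already a fixed point.
Sat(A[¬safe U EG (AF safe)]) = {Ack}
Ack ∈ Sat(A[¬safe U EG (AF safe)]) = {Ack}, so the formula holds at Ack.

Yes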